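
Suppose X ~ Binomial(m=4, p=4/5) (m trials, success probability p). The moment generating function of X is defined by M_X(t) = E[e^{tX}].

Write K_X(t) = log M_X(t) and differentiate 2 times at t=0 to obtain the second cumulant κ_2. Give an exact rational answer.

κ_2 = K′′(0) = 16/25

M_X(t) = (4*e^(t)/5 + 1/5)^4
K_X(t) = log M_X(t) = 4*log(4*e^(t)/5 + 1/5)
K′(t) = 16*e^(t)/(4*e^(t) + 1)
K′′(t) = 16*e^(t)/(16*e^(2*t) + 8*e^(t) + 1)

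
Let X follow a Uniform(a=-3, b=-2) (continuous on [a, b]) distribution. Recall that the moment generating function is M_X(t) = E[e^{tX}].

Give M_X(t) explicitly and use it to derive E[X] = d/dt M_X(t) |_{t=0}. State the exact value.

E[X] = M^(1)(0) = -5/2

M_X(t) = (e^(-2*t) - e^(-3*t))/t
M^(1)(t) = (-2*t*e^(t) + 3*t - e^(t) + 1)*e^(-3*t)/t^2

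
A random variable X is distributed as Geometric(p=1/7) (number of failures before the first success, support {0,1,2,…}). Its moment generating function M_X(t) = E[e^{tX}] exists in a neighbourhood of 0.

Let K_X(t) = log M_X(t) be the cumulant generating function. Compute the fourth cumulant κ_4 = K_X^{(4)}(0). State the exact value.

M_X(t) = 1/(7*(1 - 6*e^(t)/7))
K_X(t) = log M_X(t) = -log(1 - 6*e^(t)/7) - log(7)
K′(t) = -6*e^(t)/(6*e^(t) - 7)
K′′(t) = 42*e^(t)/(36*e^(2*t) - 84*e^(t) + 49)
K′′′(t) = (-252*e^(2*t) - 294*e^(t))/(216*e^(3*t) - 756*e^(2*t) + 882*e^(t) - 343)
K′′′′(t) = (1512*e^(3*t) + 7056*e^(2*t) + 2058*e^(t))/(1296*e^(4*t) - 6048*e^(3*t) + 10584*e^(2*t) - 8232*e^(t) + 2401)

κ_4 = K′′′′(0) = 10626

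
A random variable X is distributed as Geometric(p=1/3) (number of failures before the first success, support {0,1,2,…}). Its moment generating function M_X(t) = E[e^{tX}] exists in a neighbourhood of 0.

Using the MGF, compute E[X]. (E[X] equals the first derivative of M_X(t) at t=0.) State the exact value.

M_X(t) = 1/(3*(1 - 2*e^(t)/3))
M^(1)(t) = 2*e^(t)/(4*e^(2*t) - 12*e^(t) + 9)

E[X] = M^(1)(0) = 2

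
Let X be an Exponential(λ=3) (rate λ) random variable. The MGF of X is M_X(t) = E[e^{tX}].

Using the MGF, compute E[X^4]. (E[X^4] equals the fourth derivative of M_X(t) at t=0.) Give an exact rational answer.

M_X(t) = 3/(3 - t)
D^4[M](t) = -72/(t^5 - 15*t^4 + 90*t^3 - 270*t^2 + 405*t - 243)

E[X^4] = D^4[M](0) = 8/27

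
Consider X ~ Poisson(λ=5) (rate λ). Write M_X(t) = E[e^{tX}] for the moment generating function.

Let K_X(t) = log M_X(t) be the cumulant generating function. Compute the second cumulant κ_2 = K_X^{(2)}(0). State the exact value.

κ_2 = K^(2)(0) = 5

M_X(t) = e^(5*e^(t) - 5)
K_X(t) = log M_X(t) = 5*e^(t) - 5
K^(2)(t) = 5*e^(t)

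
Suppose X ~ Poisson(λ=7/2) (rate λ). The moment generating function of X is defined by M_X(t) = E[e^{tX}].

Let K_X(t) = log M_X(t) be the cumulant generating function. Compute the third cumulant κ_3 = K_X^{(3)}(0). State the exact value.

M_X(t) = e^(7*e^(t)/2 - 7/2)
K_X(t) = log M_X(t) = 7*e^(t)/2 - 7/2
K^(3)(t) = 7*e^(t)/2

κ_3 = K^(3)(0) = 7/2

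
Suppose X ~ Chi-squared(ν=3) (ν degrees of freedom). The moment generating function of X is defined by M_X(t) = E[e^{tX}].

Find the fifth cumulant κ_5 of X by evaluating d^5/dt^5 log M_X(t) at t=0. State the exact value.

κ_5 = K^(5)(0) = 1152

M_X(t) = (1 - 2*t)^(-3/2)
K_X(t) = log M_X(t) = -3*log(1 - 2*t)/2
K^(5)(t) = -1152/(32*t^5 - 80*t^4 + 80*t^3 - 40*t^2 + 10*t - 1)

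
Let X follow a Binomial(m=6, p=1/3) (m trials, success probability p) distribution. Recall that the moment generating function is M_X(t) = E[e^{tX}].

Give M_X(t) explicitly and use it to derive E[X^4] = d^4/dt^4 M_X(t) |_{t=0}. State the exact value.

E[X^4] = M′′′′(0) = 508/9

M_X(t) = (e^(t)/3 + 2/3)^6
M′(t) = 2*e^(6*t)/243 + 20*e^(5*t)/243 + 80*e^(4*t)/243 + 160*e^(3*t)/243 + 160*e^(2*t)/243 + 64*e^(t)/243
M′′(t) = 4*e^(6*t)/81 + 100*e^(5*t)/243 + 320*e^(4*t)/243 + 160*e^(3*t)/81 + 320*e^(2*t)/243 + 64*e^(t)/243
M′′′(t) = 8*e^(6*t)/27 + 500*e^(5*t)/243 + 1280*e^(4*t)/243 + 160*e^(3*t)/27 + 640*e^(2*t)/243 + 64*e^(t)/243
M′′′′(t) = 16*e^(6*t)/9 + 2500*e^(5*t)/243 + 5120*e^(4*t)/243 + 160*e^(3*t)/9 + 1280*e^(2*t)/243 + 64*e^(t)/243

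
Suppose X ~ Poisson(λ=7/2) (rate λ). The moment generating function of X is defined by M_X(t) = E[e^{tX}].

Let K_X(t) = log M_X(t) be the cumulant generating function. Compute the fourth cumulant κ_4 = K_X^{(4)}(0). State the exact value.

κ_4 = d^4K/dt^4 |_{t=0} = 7/2

M_X(t) = e^(7*e^(t)/2 - 7/2)
K_X(t) = log M_X(t) = 7*e^(t)/2 - 7/2
dK/dt = 7*e^(t)/2
d^2K/dt^2 = 7*e^(t)/2
d^3K/dt^3 = 7*e^(t)/2
d^4K/dt^4 = 7*e^(t)/2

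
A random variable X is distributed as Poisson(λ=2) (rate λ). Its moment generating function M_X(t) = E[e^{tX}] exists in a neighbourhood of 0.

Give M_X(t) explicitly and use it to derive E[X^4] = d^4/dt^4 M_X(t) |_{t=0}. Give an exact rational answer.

E[X^4] = M^(4)(0) = 94

M_X(t) = e^(2*e^(t) - 2)
M^(4)(t) = (16*e^(4*t)*e^(2*e^(t)) + 48*e^(3*t)*e^(2*e^(t)) + 28*e^(2*t)*e^(2*e^(t)) + 2*e^(t)*e^(2*e^(t)))*e^(-2)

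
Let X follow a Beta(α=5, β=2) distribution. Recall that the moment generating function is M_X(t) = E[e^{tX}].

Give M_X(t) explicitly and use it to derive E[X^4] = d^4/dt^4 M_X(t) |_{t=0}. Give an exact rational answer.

E[X^4] = M^(4)(0) = 1/3

M_X(t) = ₁F₁(5; 7; t)
M^(4)(t) = ₁F₁(9; 11; t)/3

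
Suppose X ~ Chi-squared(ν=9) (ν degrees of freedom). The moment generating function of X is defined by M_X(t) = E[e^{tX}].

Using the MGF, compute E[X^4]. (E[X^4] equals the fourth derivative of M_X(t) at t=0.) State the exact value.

E[X^4] = d^4M/dt^4 |_{t=0} = 19305

M_X(t) = (1 - 2*t)^(-9/2)
dM/dt = -9/(32*t^5*√(1 - 2*t) - 80*t^4*√(1 - 2*t) + 80*t^3*√(1 - 2*t) - 40*t^2*√(1 - 2*t) + 10*t*√(1 - 2*t) - √(1 - 2*t))
d^2M/dt^2 = 99/(64*t^6*√(1 - 2*t) - 192*t^5*√(1 - 2*t) + 240*t^4*√(1 - 2*t) - 160*t^3*√(1 - 2*t) + 60*t^2*√(1 - 2*t) - 12*t*√(1 - 2*t) + √(1 - 2*t))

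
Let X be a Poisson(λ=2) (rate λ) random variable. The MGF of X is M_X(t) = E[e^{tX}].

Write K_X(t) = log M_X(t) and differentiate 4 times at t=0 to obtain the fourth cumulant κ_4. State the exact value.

κ_4 = D^4[K](0) = 2

M_X(t) = e^(2*e^(t) - 2)
K_X(t) = log M_X(t) = 2*e^(t) - 2
D^4[K](t) = 2*e^(t)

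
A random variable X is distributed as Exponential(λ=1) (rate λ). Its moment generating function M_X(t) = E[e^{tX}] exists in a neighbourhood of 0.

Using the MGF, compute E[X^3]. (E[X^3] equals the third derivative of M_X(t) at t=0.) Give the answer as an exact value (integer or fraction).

M_X(t) = 1/(1 - t)
M′(t) = 1/(t^2 - 2*t + 1)
M′′(t) = -2/(t^3 - 3*t^2 + 3*t - 1)
M′′′(t) = 6/(t^4 - 4*t^3 + 6*t^2 - 4*t + 1)

E[X^3] = M′′′(0) = 6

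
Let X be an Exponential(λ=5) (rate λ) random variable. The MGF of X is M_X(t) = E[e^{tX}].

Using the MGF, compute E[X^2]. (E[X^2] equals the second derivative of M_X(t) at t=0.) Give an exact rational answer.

M_X(t) = 5/(5 - t)
M′(t) = 5/(t^2 - 10*t + 25)
M′′(t) = -10/(t^3 - 15*t^2 + 75*t - 125)

E[X^2] = M′′(0) = 2/25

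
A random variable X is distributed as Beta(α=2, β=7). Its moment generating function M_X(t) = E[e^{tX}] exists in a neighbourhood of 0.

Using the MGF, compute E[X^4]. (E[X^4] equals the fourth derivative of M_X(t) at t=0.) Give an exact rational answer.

E[X^4] = d^4M/dt^4 |_{t=0} = 1/99

M_X(t) = ₁F₁(2; 9; t)
dM/dt = 2*₁F₁(3; 10; t)/9
d^2M/dt^2 = ₁F₁(4; 11; t)/15
d^3M/dt^3 = 4*₁F₁(5; 12; t)/165
d^4M/dt^4 = ₁F₁(6; 13; t)/99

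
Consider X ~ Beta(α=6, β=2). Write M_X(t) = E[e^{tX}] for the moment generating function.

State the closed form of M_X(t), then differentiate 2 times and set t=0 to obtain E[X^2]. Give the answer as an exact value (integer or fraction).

M_X(t) = ₁F₁(6; 8; t)
D^2[M](t) = 7*₁F₁(8; 10; t)/12

E[X^2] = D^2[M](0) = 7/12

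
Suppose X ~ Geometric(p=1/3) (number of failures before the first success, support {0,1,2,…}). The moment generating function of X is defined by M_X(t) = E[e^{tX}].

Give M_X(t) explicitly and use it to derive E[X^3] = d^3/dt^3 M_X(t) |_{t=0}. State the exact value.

E[X^3] = D^3[M](0) = 74

M_X(t) = 1/(3*(1 - 2*e^(t)/3))
D^3[M](t) = (8*e^(3*t) + 48*e^(2*t) + 18*e^(t))/(16*e^(4*t) - 96*e^(3*t) + 216*e^(2*t) - 216*e^(t) + 81)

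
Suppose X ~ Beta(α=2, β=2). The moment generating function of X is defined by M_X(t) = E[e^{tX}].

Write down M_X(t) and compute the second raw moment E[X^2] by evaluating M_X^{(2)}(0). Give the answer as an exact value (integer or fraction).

M_X(t) = ₁F₁(2; 4; t)
D^2[M](t) = 3*₁F₁(4; 6; t)/10

E[X^2] = D^2[M](0) = 3/10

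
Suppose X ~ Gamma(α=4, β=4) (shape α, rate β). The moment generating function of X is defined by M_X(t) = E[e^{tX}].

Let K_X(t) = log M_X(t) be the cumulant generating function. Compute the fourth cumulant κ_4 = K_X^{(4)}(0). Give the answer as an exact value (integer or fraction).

κ_4 = K^(4)(0) = 3/32

M_X(t) = 256/(4 - t)^4
K_X(t) = log M_X(t) = -4*log(4 - t) + 8*log(2)
K^(4)(t) = 24/(t^4 - 16*t^3 + 96*t^2 - 256*t + 256)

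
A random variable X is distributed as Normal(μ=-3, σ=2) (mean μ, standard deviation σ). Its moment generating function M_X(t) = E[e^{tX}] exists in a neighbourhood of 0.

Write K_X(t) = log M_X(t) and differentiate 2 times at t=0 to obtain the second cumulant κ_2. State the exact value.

M_X(t) = e^(2*t^2 - 3*t)
K_X(t) = log M_X(t) = 2*t^2 - 3*t
K^(2)(t) = 4

κ_2 = K^(2)(0) = 4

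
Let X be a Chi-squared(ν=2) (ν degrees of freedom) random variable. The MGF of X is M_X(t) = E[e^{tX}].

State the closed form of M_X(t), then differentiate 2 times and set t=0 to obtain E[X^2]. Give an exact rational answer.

E[X^2] = M^(2)(0) = 8

M_X(t) = 1/(1 - 2*t)
M^(2)(t) = -8/(8*t^3 - 12*t^2 + 6*t - 1)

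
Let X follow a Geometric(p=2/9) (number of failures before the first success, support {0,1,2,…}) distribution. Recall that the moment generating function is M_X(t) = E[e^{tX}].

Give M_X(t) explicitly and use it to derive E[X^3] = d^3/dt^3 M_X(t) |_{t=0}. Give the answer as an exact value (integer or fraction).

M_X(t) = 2/(9*(1 - 7*e^(t)/9))
D^3[M](t) = (686*e^(3*t) + 3528*e^(2*t) + 1134*e^(t))/(2401*e^(4*t) - 12348*e^(3*t) + 23814*e^(2*t) - 20412*e^(t) + 6561)

E[X^3] = D^3[M](0) = 1337/4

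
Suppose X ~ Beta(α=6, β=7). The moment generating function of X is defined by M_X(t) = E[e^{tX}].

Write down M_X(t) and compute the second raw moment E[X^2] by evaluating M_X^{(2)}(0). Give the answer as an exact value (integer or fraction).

E[X^2] = D^2[M](0) = 3/13

M_X(t) = ₁F₁(6; 13; t)
D^2[M](t) = 3*₁F₁(8; 15; t)/13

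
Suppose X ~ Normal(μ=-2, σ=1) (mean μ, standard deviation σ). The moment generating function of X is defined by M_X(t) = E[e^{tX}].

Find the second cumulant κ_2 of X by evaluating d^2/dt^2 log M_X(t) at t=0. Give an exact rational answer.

κ_2 = K^(2)(0) = 1

M_X(t) = e^(t^2/2 - 2*t)
K_X(t) = log M_X(t) = t^2/2 - 2*t
K^(2)(t) = 1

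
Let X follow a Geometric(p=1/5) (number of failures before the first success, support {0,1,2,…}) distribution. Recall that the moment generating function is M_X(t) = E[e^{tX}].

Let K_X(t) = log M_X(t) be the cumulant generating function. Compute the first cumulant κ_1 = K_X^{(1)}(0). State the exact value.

M_X(t) = 1/(5*(1 - 4*e^(t)/5))
K_X(t) = log M_X(t) = -log(1 - 4*e^(t)/5) - log(5)
D[K](t) = -4*e^(t)/(4*e^(t) - 5)

κ_1 = D[K](0) = 4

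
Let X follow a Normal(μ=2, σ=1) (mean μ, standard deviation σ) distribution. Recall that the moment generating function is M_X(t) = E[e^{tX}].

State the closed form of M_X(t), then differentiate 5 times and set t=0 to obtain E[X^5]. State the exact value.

M_X(t) = e^(t^2/2 + 2*t)
M^(5)(t) = t^5*e^(2*t)*e^(t^2/2) + 10*t^4*e^(2*t)*e^(t^2/2) + 50*t^3*e^(2*t)*e^(t^2/2) + 140*t^2*e^(2*t)*e^(t^2/2) + 215*t*e^(2*t)*e^(t^2/2) + 142*e^(2*t)*e^(t^2/2)

E[X^5] = M^(5)(0) = 142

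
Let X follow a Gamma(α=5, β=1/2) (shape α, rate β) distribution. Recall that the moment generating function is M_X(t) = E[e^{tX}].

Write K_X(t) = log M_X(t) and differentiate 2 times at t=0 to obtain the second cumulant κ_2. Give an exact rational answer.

M_X(t) = 1/(32*(1/2 - t)^5)
K_X(t) = log M_X(t) = -5*log(1/2 - t) - 5*log(2)
dK/dt = -10/(2*t - 1)
d^2K/dt^2 = 20/(4*t^2 - 4*t + 1)

κ_2 = d^2K/dt^2 |_{t=0} = 20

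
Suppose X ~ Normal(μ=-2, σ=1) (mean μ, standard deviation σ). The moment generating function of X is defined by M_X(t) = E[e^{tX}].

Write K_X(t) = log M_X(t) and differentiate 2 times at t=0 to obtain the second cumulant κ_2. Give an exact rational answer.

κ_2 = d^2K/dt^2 |_{t=0} = 1

M_X(t) = e^(t^2/2 - 2*t)
K_X(t) = log M_X(t) = t^2/2 - 2*t
dK/dt = t - 2
d^2K/dt^2 = 1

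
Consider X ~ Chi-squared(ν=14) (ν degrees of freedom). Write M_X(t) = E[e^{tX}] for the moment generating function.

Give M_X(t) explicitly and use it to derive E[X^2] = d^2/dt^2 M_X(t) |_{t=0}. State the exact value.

E[X^2] = M′′(0) = 224

M_X(t) = (1 - 2*t)^(-7)
M′(t) = 14/(256*t^8 - 1024*t^7 + 1792*t^6 - 1792*t^5 + 1120*t^4 - 448*t^3 + 112*t^2 - 16*t + 1)
M′′(t) = -224/(512*t^9 - 2304*t^8 + 4608*t^7 - 5376*t^6 + 4032*t^5 - 2016*t^4 + 672*t^3 - 144*t^2 + 18*t - 1)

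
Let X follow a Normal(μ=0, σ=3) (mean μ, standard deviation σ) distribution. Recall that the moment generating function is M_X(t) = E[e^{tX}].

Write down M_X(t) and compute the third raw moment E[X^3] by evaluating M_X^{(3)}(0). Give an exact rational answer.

M_X(t) = e^(9*t^2/2)
M^(3)(t) = 729*t^3*e^(9*t^2/2) + 243*t*e^(9*t^2/2)

E[X^3] = M^(3)(0) = 0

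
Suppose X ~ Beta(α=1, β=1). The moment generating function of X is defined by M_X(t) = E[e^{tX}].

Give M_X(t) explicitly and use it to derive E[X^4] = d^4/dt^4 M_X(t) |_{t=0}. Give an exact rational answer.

E[X^4] = M^(4)(0) = 1/5

M_X(t) = ₁F₁(1; 2; t)
M^(4)(t) = ₁F₁(5; 6; t)/5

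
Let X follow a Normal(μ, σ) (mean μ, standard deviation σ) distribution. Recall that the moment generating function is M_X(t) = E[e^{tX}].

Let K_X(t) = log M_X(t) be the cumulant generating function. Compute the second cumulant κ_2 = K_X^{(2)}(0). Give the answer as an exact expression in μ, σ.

M_X(t) = e^(μ*t + σ^2*t^2/2)
K_X(t) = log M_X(t) = μ*t + σ^2*t^2/2
K′(t) = μ + σ^2*t
K′′(t) = σ^2

κ_2 = K′′(0) = σ^2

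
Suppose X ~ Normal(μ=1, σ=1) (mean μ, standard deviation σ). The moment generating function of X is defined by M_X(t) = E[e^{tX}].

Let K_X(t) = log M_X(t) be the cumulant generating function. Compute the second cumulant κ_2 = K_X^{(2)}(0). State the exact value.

κ_2 = D^2[K](0) = 1

M_X(t) = e^(t^2/2 + t)
K_X(t) = log M_X(t) = t^2/2 + t
D^2[K](t) = 1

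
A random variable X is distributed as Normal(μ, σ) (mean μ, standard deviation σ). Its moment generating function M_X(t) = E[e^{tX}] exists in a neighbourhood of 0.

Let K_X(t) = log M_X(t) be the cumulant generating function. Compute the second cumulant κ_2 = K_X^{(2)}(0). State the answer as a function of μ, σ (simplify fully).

κ_2 = K^(2)(0) = σ^2

M_X(t) = e^(μ*t + σ^2*t^2/2)
K_X(t) = log M_X(t) = μ*t + σ^2*t^2/2
K^(2)(t) = σ^2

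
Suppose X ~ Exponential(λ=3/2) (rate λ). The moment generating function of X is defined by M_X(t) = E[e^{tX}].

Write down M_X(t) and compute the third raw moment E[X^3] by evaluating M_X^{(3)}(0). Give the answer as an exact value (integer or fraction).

E[X^3] = M^(3)(0) = 16/9

M_X(t) = 3/(2*(3/2 - t))
M^(3)(t) = 144/(16*t^4 - 96*t^3 + 216*t^2 - 216*t + 81)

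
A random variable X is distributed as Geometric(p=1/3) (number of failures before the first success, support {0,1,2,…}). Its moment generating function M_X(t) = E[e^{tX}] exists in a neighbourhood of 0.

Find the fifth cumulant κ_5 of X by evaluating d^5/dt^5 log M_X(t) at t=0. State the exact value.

M_X(t) = 1/(3*(1 - 2*e^(t)/3))
K_X(t) = log M_X(t) = -log(1 - 2*e^(t)/3) - log(3)
dK/dt = -2*e^(t)/(2*e^(t) - 3)
d^2K/dt^2 = 6*e^(t)/(4*e^(2*t) - 12*e^(t) + 9)
d^3K/dt^3 = (-12*e^(2*t) - 18*e^(t))/(8*e^(3*t) - 36*e^(2*t) + 54*e^(t) - 27)
d^4K/dt^4 = (24*e^(3*t) + 144*e^(2*t) + 54*e^(t))/(16*e^(4*t) - 96*e^(3*t) + 216*e^(2*t) - 216*e^(t) + 81)
d^5K/dt^5 = (-48*e^(4*t) - 792*e^(3*t) - 1188*e^(2*t) - 162*e^(t))/(32*e^(5*t) - 240*e^(4*t) + 720*e^(3*t) - 1080*e^(2*t) + 810*e^(t) - 243)

κ_5 = d^5K/dt^5 |_{t=0} = 2190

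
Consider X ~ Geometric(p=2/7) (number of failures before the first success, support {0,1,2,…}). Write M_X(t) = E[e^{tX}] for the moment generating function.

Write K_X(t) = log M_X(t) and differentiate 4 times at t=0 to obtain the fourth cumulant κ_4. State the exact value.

M_X(t) = 2/(7*(1 - 5*e^(t)/7))
K_X(t) = log M_X(t) = -log(1 - 5*e^(t)/7) - log(7) + log(2)
dK/dt = -5*e^(t)/(5*e^(t) - 7)
d^2K/dt^2 = 35*e^(t)/(25*e^(2*t) - 70*e^(t) + 49)
d^3K/dt^3 = (-175*e^(2*t) - 245*e^(t))/(125*e^(3*t) - 525*e^(2*t) + 735*e^(t) - 343)
d^4K/dt^4 = (875*e^(3*t) + 4900*e^(2*t) + 1715*e^(t))/(625*e^(4*t) - 3500*e^(3*t) + 7350*e^(2*t) - 6860*e^(t) + 2401)

κ_4 = d^4K/dt^4 |_{t=0} = 3745/8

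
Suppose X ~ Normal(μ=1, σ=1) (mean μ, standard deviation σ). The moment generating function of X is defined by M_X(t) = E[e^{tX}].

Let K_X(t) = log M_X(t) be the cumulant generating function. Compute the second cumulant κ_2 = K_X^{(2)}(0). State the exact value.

κ_2 = K^(2)(0) = 1

M_X(t) = e^(t^2/2 + t)
K_X(t) = log M_X(t) = t^2/2 + t
K^(2)(t) = 1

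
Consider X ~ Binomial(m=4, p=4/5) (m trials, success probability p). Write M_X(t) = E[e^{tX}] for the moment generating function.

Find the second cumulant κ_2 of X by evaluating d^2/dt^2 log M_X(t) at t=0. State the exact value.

M_X(t) = (4*e^(t)/5 + 1/5)^4
K_X(t) = log M_X(t) = 4*log(4*e^(t)/5 + 1/5)
dK/dt = 16*e^(t)/(4*e^(t) + 1)
d^2K/dt^2 = 16*e^(t)/(16*e^(2*t) + 8*e^(t) + 1)

κ_2 = d^2K/dt^2 |_{t=0} = 16/25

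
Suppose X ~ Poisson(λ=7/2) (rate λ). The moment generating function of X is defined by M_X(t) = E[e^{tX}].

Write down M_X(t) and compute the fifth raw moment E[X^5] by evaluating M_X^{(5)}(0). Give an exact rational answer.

E[X^5] = d^5M/dt^5 |_{t=0} = 105119/32

M_X(t) = e^(7*e^(t)/2 - 7/2)
dM/dt = 7*e^(-7/2)*e^(t)*e^(7*e^(t)/2)/2
d^2M/dt^2 = (49*e^(2*t)*e^(7*e^(t)/2) + 14*e^(t)*e^(7*e^(t)/2))*e^(-7/2)/4
d^3M/dt^3 = (343*e^(3*t)*e^(7*e^(t)/2) + 294*e^(2*t)*e^(7*e^(t)/2) + 28*e^(t)*e^(7*e^(t)/2))*e^(-7/2)/8
d^4M/dt^4 = (2401*e^(4*t)*e^(7*e^(t)/2) + 4116*e^(3*t)*e^(7*e^(t)/2) + 1372*e^(2*t)*e^(7*e^(t)/2) + 56*e^(t)*e^(7*e^(t)/2))*e^(-7/2)/16
d^5M/dt^5 = (16807*e^(5*t)*e^(7*e^(t)/2) + 48020*e^(4*t)*e^(7*e^(t)/2) + 34300*e^(3*t)*e^(7*e^(t)/2) + 5880*e^(2*t)*e^(7*e^(t)/2) + 112*e^(t)*e^(7*e^(t)/2))*e^(-7/2)/32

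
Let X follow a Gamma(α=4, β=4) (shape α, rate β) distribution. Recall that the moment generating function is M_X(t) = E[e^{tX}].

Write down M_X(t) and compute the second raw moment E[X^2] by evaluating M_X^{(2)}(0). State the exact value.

E[X^2] = D^2[M](0) = 5/4

M_X(t) = 256/(4 - t)^4
D^2[M](t) = 5120/(t^6 - 24*t^5 + 240*t^4 - 1280*t^3 + 3840*t^2 - 6144*t + 4096)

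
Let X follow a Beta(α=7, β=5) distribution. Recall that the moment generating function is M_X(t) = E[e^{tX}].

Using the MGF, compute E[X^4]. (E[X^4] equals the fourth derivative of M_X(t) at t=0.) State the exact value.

E[X^4] = D^4[M](0) = 2/13

M_X(t) = ₁F₁(7; 12; t)
D^4[M](t) = 2*₁F₁(11; 16; t)/13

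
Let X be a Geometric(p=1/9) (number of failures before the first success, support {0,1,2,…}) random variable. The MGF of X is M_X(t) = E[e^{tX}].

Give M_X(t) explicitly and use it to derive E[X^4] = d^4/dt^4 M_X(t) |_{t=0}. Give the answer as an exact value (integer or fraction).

E[X^4] = D^4[M](0) = 117640

M_X(t) = 1/(9*(1 - 8*e^(t)/9))
D^4[M](t) = (-4096*e^(4*t) - 50688*e^(3*t) - 57024*e^(2*t) - 5832*e^(t))/(32768*e^(5*t) - 184320*e^(4*t) + 414720*e^(3*t) - 466560*e^(2*t) + 262440*e^(t) - 59049)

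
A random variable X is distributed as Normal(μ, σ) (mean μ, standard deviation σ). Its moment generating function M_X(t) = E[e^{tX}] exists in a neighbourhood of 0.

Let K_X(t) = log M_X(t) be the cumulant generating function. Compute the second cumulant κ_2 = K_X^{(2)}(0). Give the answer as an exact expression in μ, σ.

κ_2 = K′′(0) = σ^2

M_X(t) = e^(μ*t + σ^2*t^2/2)
K_X(t) = log M_X(t) = μ*t + σ^2*t^2/2
K′(t) = μ + σ^2*t
K′′(t) = σ^2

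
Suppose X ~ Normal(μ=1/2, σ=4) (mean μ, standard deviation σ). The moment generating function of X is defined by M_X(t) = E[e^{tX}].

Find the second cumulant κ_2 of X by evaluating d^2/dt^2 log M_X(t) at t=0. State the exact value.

M_X(t) = e^(8*t^2 + t/2)
K_X(t) = log M_X(t) = 8*t^2 + t/2
K^(2)(t) = 16

κ_2 = K^(2)(0) = 16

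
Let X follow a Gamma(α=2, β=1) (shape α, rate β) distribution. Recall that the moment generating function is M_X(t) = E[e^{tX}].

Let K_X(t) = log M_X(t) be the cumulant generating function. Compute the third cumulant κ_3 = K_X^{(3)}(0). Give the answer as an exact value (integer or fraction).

κ_3 = D^3[K](0) = 4

M_X(t) = (1 - t)^(-2)
K_X(t) = log M_X(t) = -2*log(1 - t)
D^3[K](t) = -4/(t^3 - 3*t^2 + 3*t - 1)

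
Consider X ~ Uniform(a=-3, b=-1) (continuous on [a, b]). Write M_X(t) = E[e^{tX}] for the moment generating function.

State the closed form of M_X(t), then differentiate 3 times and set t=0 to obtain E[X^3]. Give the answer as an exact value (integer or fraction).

M_X(t) = (e^(-t) - e^(-3*t))/(2*t)
M^(3)(t) = (-t^3*e^(2*t) + 27*t^3 - 3*t^2*e^(2*t) + 27*t^2 - 6*t*e^(2*t) + 18*t - 6*e^(2*t) + 6)*e^(-3*t)/(2*t^4)

E[X^3] = M^(3)(0) = -10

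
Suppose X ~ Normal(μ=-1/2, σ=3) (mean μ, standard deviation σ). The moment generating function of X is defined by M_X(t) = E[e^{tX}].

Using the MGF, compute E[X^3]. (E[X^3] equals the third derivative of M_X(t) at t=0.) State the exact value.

M_X(t) = e^(9*t^2/2 - t/2)
D^3[M](t) = (5832*t^3*e^(9*t^2/2) - 972*t^2*e^(9*t^2/2) + 1998*t*e^(9*t^2/2) - 109*e^(9*t^2/2))*e^(-t/2)/8

E[X^3] = D^3[M](0) = -109/8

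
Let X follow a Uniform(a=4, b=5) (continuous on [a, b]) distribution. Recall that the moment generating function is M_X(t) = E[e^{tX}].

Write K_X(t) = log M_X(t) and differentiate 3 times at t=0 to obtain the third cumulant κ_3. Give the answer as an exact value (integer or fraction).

M_X(t) = (e^(5*t) - e^(4*t))/t
K_X(t) = log M_X(t) = -log(t) + log(e^(5*t) - e^(4*t))
K′(t) = (5*t*e^(t) - 4*t - e^(t) + 1)/(t*e^(t) - t)
K′′(t) = (-t^2*e^(t) + e^(2*t) - 2*e^(t) + 1)/(t^2*e^(2*t) - 2*t^2*e^(t) + t^2)
K′′′(t) = (t^3*e^(2*t) + t^3*e^(t) - 2*e^(3*t) + 6*e^(2*t) - 6*e^(t) + 2)/(t^3*e^(3*t) - 3*t^3*e^(2*t) + 3*t^3*e^(t) - t^3)

κ_3 = K′′′(0) = 0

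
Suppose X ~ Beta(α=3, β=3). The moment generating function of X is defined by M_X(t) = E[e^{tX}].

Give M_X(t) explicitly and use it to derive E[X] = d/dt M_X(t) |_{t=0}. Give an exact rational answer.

M_X(t) = ₁F₁(3; 6; t)
M^(1)(t) = ₁F₁(4; 7; t)/2

E[X] = M^(1)(0) = 1/2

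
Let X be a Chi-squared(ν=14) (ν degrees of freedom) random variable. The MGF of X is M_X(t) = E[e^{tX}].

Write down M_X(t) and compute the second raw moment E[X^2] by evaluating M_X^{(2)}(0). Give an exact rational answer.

M_X(t) = (1 - 2*t)^(-7)
dM/dt = 14/(256*t^8 - 1024*t^7 + 1792*t^6 - 1792*t^5 + 1120*t^4 - 448*t^3 + 112*t^2 - 16*t + 1)
d^2M/dt^2 = -224/(512*t^9 - 2304*t^8 + 4608*t^7 - 5376*t^6 + 4032*t^5 - 2016*t^4 + 672*t^3 - 144*t^2 + 18*t - 1)

E[X^2] = d^2M/dt^2 |_{t=0} = 224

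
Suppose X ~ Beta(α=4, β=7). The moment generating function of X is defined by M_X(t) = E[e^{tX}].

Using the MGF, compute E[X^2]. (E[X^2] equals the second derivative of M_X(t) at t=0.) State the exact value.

M_X(t) = ₁F₁(4; 11; t)
M^(2)(t) = 5*₁F₁(6; 13; t)/33

E[X^2] = M^(2)(0) = 5/33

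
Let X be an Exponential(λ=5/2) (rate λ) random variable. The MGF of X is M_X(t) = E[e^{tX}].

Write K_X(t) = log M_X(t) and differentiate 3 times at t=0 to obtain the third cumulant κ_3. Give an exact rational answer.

κ_3 = K^(3)(0) = 16/125

M_X(t) = 5/(2*(5/2 - t))
K_X(t) = log M_X(t) = -log(5/2 - t) - log(2) + log(5)
K^(3)(t) = -16/(8*t^3 - 60*t^2 + 150*t - 125)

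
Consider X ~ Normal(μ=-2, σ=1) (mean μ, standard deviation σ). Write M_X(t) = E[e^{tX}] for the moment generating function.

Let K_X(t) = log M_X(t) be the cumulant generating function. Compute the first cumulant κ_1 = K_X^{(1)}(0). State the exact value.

M_X(t) = e^(t^2/2 - 2*t)
K_X(t) = log M_X(t) = t^2/2 - 2*t
dK/dt = t - 2

κ_1 = dK/dt |_{t=0} = -2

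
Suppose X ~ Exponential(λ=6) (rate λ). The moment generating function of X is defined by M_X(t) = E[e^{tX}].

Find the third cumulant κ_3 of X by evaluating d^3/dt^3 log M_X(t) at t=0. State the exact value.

M_X(t) = 6/(6 - t)
K_X(t) = log M_X(t) = -log(6 - t) + log(6)
dK/dt = -1/(t - 6)
d^2K/dt^2 = 1/(t^2 - 12*t + 36)
d^3K/dt^3 = -2/(t^3 - 18*t^2 + 108*t - 216)

κ_3 = d^3K/dt^3 |_{t=0} = 1/108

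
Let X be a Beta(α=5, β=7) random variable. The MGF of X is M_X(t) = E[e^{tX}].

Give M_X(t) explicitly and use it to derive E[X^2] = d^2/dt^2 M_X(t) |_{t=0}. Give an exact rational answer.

E[X^2] = D^2[M](0) = 5/26

M_X(t) = ₁F₁(5; 12; t)
D^2[M](t) = 5*₁F₁(7; 14; t)/26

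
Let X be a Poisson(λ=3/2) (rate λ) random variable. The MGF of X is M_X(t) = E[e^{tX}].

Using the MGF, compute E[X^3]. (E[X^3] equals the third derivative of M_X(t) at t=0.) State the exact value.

M_X(t) = e^(3*e^(t)/2 - 3/2)
M′(t) = 3*e^(-3/2)*e^(t)*e^(3*e^(t)/2)/2
M′′(t) = (9*e^(2*t)*e^(3*e^(t)/2) + 6*e^(t)*e^(3*e^(t)/2))*e^(-3/2)/4
M′′′(t) = (27*e^(3*t)*e^(3*e^(t)/2) + 54*e^(2*t)*e^(3*e^(t)/2) + 12*e^(t)*e^(3*e^(t)/2))*e^(-3/2)/8

E[X^3] = M′′′(0) = 93/8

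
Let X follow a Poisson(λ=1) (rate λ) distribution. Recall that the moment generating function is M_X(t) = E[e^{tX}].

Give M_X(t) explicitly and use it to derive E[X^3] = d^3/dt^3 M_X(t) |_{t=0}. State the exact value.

E[X^3] = D^3[M](0) = 5

M_X(t) = e^(e^(t) - 1)
D^3[M](t) = (e^(3*t)*e^(e^(t)) + 3*e^(2*t)*e^(e^(t)) + e^(t)*e^(e^(t)))*e^(-1)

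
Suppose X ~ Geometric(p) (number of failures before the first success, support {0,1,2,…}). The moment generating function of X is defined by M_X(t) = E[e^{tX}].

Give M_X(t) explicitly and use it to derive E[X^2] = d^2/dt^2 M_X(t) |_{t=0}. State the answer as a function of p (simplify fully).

M_X(t) = p/(-(1 - p)*e^(t) + 1)
dM/dt = (-p^2*e^(t) + p*e^(t))/(p^2*e^(2*t) - 2*p*e^(2*t) + 2*p*e^(t) + e^(2*t) - 2*e^(t) + 1)

E[X^2] = d^2M/dt^2 |_{t=0} = 1 - 3/p + 2/p^2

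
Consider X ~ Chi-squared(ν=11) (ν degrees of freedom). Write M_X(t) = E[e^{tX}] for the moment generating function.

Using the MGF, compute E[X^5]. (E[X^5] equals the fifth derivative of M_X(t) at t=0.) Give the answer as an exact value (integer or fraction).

M_X(t) = (1 - 2*t)^(-11/2)
M′(t) = 11/(64*t^6*√(1 - 2*t) - 192*t^5*√(1 - 2*t) + 240*t^4*√(1 - 2*t) - 160*t^3*√(1 - 2*t) + 60*t^2*√(1 - 2*t) - 12*t*√(1 - 2*t) + √(1 - 2*t))
M′′(t) = -143/(128*t^7*√(1 - 2*t) - 448*t^6*√(1 - 2*t) + 672*t^5*√(1 - 2*t) - 560*t^4*√(1 - 2*t) + 280*t^3*√(1 - 2*t) - 84*t^2*√(1 - 2*t) + 14*t*√(1 - 2*t) - √(1 - 2*t))

E[X^5] = M′′′′′(0) = 692835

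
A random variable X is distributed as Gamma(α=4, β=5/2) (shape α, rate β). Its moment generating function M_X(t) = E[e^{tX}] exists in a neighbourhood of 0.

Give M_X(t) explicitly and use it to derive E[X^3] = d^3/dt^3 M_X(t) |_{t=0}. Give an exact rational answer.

M_X(t) = 625/(16*(5/2 - t)^4)
M′(t) = -5000/(32*t^5 - 400*t^4 + 2000*t^3 - 5000*t^2 + 6250*t - 3125)
M′′(t) = 50000/(64*t^6 - 960*t^5 + 6000*t^4 - 20000*t^3 + 37500*t^2 - 37500*t + 15625)
M′′′(t) = -600000/(128*t^7 - 2240*t^6 + 16800*t^5 - 70000*t^4 + 175000*t^3 - 262500*t^2 + 218750*t - 78125)

E[X^3] = M′′′(0) = 192/25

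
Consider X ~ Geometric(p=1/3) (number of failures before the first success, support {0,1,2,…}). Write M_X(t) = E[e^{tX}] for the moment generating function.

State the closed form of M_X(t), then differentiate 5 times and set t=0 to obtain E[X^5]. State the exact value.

E[X^5] = d^5M/dt^5 |_{t=0} = 9002

M_X(t) = 1/(3*(1 - 2*e^(t)/3))
dM/dt = 2*e^(t)/(4*e^(2*t) - 12*e^(t) + 9)
d^2M/dt^2 = (-4*e^(2*t) - 6*e^(t))/(8*e^(3*t) - 36*e^(2*t) + 54*e^(t) - 27)
d^3M/dt^3 = (8*e^(3*t) + 48*e^(2*t) + 18*e^(t))/(16*e^(4*t) - 96*e^(3*t) + 216*e^(2*t) - 216*e^(t) + 81)
d^4M/dt^4 = (-16*e^(4*t) - 264*e^(3*t) - 396*e^(2*t) - 54*e^(t))/(32*e^(5*t) - 240*e^(4*t) + 720*e^(3*t) - 1080*e^(2*t) + 810*e^(t) - 243)
d^5M/dt^5 = (32*e^(5*t) + 1248*e^(4*t) + 4752*e^(3*t) + 2808*e^(2*t) + 162*e^(t))/(64*e^(6*t) - 576*e^(5*t) + 2160*e^(4*t) - 4320*e^(3*t) + 4860*e^(2*t) - 2916*e^(t) + 729)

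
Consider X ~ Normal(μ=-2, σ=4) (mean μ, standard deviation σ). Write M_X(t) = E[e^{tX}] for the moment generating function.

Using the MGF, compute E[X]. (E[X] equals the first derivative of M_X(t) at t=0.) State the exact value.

M_X(t) = e^(8*t^2 - 2*t)
dM/dt = 16*t*e^(-2*t)*e^(8*t^2) - 2*e^(-2*t)*e^(8*t^2)

E[X] = dM/dt |_{t=0} = -2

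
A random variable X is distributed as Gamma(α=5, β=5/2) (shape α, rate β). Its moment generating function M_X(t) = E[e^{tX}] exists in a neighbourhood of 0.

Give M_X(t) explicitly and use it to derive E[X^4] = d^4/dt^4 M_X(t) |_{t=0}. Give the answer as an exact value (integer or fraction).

E[X^4] = d^4M/dt^4 |_{t=0} = 5376/125

M_X(t) = 3125/(32*(5/2 - t)^5)
dM/dt = 31250/(64*t^6 - 960*t^5 + 6000*t^4 - 20000*t^3 + 37500*t^2 - 37500*t + 15625)
d^2M/dt^2 = -375000/(128*t^7 - 2240*t^6 + 16800*t^5 - 70000*t^4 + 175000*t^3 - 262500*t^2 + 218750*t - 78125)
d^3M/dt^3 = 5250000/(256*t^8 - 5120*t^7 + 44800*t^6 - 224000*t^5 + 700000*t^4 - 1400000*t^3 + 1750000*t^2 - 1250000*t + 390625)
d^4M/dt^4 = -84000000/(512*t^9 - 11520*t^8 + 115200*t^7 - 672000*t^6 + 2520000*t^5 - 6300000*t^4 + 10500000*t^3 - 11250000*t^2 + 7031250*t - 1953125)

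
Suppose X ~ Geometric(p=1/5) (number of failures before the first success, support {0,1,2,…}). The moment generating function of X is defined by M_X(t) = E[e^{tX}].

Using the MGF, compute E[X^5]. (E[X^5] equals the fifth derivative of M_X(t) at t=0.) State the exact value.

E[X^5] = D^5[M](0) = 194404

M_X(t) = 1/(5*(1 - 4*e^(t)/5))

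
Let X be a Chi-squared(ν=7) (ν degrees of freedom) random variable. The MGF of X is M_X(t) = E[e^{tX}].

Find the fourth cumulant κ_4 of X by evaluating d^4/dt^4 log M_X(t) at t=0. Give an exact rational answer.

κ_4 = D^4[K](0) = 336

M_X(t) = (1 - 2*t)^(-7/2)
K_X(t) = log M_X(t) = -7*log(1 - 2*t)/2
D^4[K](t) = 336/(16*t^4 - 32*t^3 + 24*t^2 - 8*t + 1)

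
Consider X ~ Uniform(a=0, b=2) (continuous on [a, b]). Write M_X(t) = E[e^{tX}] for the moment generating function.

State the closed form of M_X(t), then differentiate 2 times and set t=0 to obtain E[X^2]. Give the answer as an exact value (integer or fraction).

M_X(t) = (e^(2*t) - 1)/(2*t)
dM/dt = (2*t*e^(2*t) - e^(2*t) + 1)/(2*t^2)
d^2M/dt^2 = (2*t^2*e^(2*t) - 2*t*e^(2*t) + e^(2*t) - 1)/t^3

E[X^2] = d^2M/dt^2 |_{t=0} = 4/3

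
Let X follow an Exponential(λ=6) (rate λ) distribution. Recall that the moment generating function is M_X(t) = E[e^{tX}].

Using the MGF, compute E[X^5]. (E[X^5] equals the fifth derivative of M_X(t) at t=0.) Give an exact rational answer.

E[X^5] = d^5M/dt^5 |_{t=0} = 5/324

M_X(t) = 6/(6 - t)
dM/dt = 6/(t^2 - 12*t + 36)
d^2M/dt^2 = -12/(t^3 - 18*t^2 + 108*t - 216)
d^3M/dt^3 = 36/(t^4 - 24*t^3 + 216*t^2 - 864*t + 1296)
d^4M/dt^4 = -144/(t^5 - 30*t^4 + 360*t^3 - 2160*t^2 + 6480*t - 7776)
d^5M/dt^5 = 720/(t^6 - 36*t^5 + 540*t^4 - 4320*t^3 + 19440*t^2 - 46656*t + 46656)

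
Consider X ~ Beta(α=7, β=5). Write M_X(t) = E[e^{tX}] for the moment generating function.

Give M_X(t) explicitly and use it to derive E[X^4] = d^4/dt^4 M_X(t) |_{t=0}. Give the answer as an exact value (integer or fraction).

M_X(t) = ₁F₁(7; 12; t)
M^(4)(t) = 2*₁F₁(11; 16; t)/13

E[X^4] = M^(4)(0) = 2/13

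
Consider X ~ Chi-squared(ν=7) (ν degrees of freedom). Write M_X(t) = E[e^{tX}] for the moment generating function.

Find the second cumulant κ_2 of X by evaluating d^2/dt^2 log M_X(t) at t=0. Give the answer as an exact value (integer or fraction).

M_X(t) = (1 - 2*t)^(-7/2)
K_X(t) = log M_X(t) = -7*log(1 - 2*t)/2
dK/dt = -7/(2*t - 1)
d^2K/dt^2 = 14/(4*t^2 - 4*t + 1)

κ_2 = d^2K/dt^2 |_{t=0} = 14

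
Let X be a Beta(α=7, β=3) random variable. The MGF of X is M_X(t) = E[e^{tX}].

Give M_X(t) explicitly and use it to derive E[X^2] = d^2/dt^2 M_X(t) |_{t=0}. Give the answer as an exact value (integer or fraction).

E[X^2] = D^2[M](0) = 28/55

M_X(t) = ₁F₁(7; 10; t)
D^2[M](t) = 28*₁F₁(9; 12; t)/55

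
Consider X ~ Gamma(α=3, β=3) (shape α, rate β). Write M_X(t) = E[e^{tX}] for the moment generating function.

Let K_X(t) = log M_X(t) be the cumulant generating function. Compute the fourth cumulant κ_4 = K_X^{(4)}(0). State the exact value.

M_X(t) = 27/(3 - t)^3
K_X(t) = log M_X(t) = -3*log(3 - t) + 3*log(3)
dK/dt = -3/(t - 3)
d^2K/dt^2 = 3/(t^2 - 6*t + 9)
d^3K/dt^3 = -6/(t^3 - 9*t^2 + 27*t - 27)
d^4K/dt^4 = 18/(t^4 - 12*t^3 + 54*t^2 - 108*t + 81)

κ_4 = d^4K/dt^4 |_{t=0} = 2/9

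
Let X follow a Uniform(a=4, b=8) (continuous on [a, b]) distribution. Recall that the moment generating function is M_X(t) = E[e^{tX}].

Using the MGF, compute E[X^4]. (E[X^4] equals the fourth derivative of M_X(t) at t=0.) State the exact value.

M_X(t) = (e^(8*t) - e^(4*t))/(4*t)
M′(t) = (8*t*e^(8*t) - 4*t*e^(4*t) - e^(8*t) + e^(4*t))/(4*t^2)
M′′(t) = (32*t^2*e^(8*t) - 8*t^2*e^(4*t) - 8*t*e^(8*t) + 4*t*e^(4*t) + e^(8*t) - e^(4*t))/(2*t^3)
M′′′(t) = (256*t^3*e^(8*t) - 32*t^3*e^(4*t) - 96*t^2*e^(8*t) + 24*t^2*e^(4*t) + 24*t*e^(8*t) - 12*t*e^(4*t) - 3*e^(8*t) + 3*e^(4*t))/(2*t^4)

E[X^4] = M′′′′(0) = 7936/5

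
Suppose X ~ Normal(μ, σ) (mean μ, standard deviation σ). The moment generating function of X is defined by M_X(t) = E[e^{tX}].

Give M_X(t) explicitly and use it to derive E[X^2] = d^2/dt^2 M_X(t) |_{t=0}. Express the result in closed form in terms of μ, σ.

M_X(t) = e^(μ*t + σ^2*t^2/2)
M^(2)(t) = μ^2*e^(μ*t)*e^(σ^2*t^2/2) + 2*μ*σ^2*t*e^(μ*t)*e^(σ^2*t^2/2) + σ^4*t^2*e^(μ*t)*e^(σ^2*t^2/2) + σ^2*e^(μ*t)*e^(σ^2*t^2/2)

E[X^2] = M^(2)(0) = μ^2 + σ^2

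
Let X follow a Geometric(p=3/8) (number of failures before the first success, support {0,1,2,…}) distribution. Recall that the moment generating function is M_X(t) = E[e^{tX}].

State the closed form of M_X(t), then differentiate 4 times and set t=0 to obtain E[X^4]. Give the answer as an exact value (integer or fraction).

M_X(t) = 3/(8*(1 - 5*e^(t)/8))
dM/dt = 15*e^(t)/(25*e^(2*t) - 80*e^(t) + 64)
d^2M/dt^2 = (-75*e^(2*t) - 120*e^(t))/(125*e^(3*t) - 600*e^(2*t) + 960*e^(t) - 512)
d^3M/dt^3 = (375*e^(3*t) + 2400*e^(2*t) + 960*e^(t))/(625*e^(4*t) - 4000*e^(3*t) + 9600*e^(2*t) - 10240*e^(t) + 4096)
d^4M/dt^4 = (-1875*e^(4*t) - 33000*e^(3*t) - 52800*e^(2*t) - 7680*e^(t))/(3125*e^(5*t) - 25000*e^(4*t) + 80000*e^(3*t) - 128000*e^(2*t) + 102400*e^(t) - 32768)

E[X^4] = d^4M/dt^4 |_{t=0} = 10595/27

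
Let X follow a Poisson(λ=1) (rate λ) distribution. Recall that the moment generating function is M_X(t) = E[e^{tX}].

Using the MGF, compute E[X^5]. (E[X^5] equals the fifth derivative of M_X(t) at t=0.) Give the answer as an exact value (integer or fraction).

E[X^5] = D^5[M](0) = 52

M_X(t) = e^(e^(t) - 1)
D^5[M](t) = (e^(5*t)*e^(e^(t)) + 10*e^(4*t)*e^(e^(t)) + 25*e^(3*t)*e^(e^(t)) + 15*e^(2*t)*e^(e^(t)) + e^(t)*e^(e^(t)))*e^(-1)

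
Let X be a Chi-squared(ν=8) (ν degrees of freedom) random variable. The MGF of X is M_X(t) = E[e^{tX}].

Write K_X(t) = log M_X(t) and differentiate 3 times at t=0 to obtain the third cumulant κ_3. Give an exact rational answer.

κ_3 = d^3K/dt^3 |_{t=0} = 64

M_X(t) = (1 - 2*t)^(-4)
K_X(t) = log M_X(t) = -4*log(1 - 2*t)
dK/dt = -8/(2*t - 1)
d^2K/dt^2 = 16/(4*t^2 - 4*t + 1)
d^3K/dt^3 = -64/(8*t^3 - 12*t^2 + 6*t - 1)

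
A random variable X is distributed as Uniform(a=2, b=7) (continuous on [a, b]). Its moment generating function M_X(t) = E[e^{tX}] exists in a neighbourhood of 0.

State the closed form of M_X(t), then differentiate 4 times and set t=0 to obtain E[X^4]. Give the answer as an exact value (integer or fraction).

E[X^4] = M′′′′(0) = 671

M_X(t) = (e^(7*t) - e^(2*t))/(5*t)
M′(t) = (7*t*e^(7*t) - 2*t*e^(2*t) - e^(7*t) + e^(2*t))/(5*t^2)
M′′(t) = (49*t^2*e^(7*t) - 4*t^2*e^(2*t) - 14*t*e^(7*t) + 4*t*e^(2*t) + 2*e^(7*t) - 2*e^(2*t))/(5*t^3)
M′′′(t) = (343*t^3*e^(7*t) - 8*t^3*e^(2*t) - 147*t^2*e^(7*t) + 12*t^2*e^(2*t) + 42*t*e^(7*t) - 12*t*e^(2*t) - 6*e^(7*t) + 6*e^(2*t))/(5*t^4)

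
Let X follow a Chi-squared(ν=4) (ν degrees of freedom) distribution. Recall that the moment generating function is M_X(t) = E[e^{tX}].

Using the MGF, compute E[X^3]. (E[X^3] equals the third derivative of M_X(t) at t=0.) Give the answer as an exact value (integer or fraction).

E[X^3] = d^3M/dt^3 |_{t=0} = 192

M_X(t) = (1 - 2*t)^(-2)
dM/dt = -4/(8*t^3 - 12*t^2 + 6*t - 1)
d^2M/dt^2 = 24/(16*t^4 - 32*t^3 + 24*t^2 - 8*t + 1)
d^3M/dt^3 = -192/(32*t^5 - 80*t^4 + 80*t^3 - 40*t^2 + 10*t - 1)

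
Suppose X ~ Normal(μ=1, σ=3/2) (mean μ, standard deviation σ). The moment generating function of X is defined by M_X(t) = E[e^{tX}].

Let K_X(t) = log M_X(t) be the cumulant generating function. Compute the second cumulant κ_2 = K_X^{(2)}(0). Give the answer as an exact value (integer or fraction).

M_X(t) = e^(9*t^2/8 + t)
K_X(t) = log M_X(t) = 9*t^2/8 + t
K^(2)(t) = 9/4

κ_2 = K^(2)(0) = 9/4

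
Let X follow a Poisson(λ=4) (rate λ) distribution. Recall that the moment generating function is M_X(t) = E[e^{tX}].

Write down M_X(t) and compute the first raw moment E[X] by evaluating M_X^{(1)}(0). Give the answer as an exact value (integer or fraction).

M_X(t) = e^(4*e^(t) - 4)
M′(t) = 4*e^(-4)*e^(t)*e^(4*e^(t))

E[X] = M′(0) = 4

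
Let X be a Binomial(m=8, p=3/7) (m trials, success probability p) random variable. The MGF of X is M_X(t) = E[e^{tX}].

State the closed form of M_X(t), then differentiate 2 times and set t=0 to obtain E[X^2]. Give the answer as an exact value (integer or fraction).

E[X^2] = M′′(0) = 96/7

M_X(t) = (3*e^(t)/7 + 4/7)^8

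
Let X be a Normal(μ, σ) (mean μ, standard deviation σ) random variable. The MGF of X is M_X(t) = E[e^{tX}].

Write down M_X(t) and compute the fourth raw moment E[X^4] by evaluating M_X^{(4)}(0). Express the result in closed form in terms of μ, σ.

E[X^4] = M′′′′(0) = μ^4 + 6*μ^2*σ^2 + 3*σ^4

M_X(t) = e^(μ*t + σ^2*t^2/2)
M′(t) = μ*e^(μ*t)*e^(σ^2*t^2/2) + σ^2*t*e^(μ*t)*e^(σ^2*t^2/2)
M′′(t) = μ^2*e^(μ*t)*e^(σ^2*t^2/2) + 2*μ*σ^2*t*e^(μ*t)*e^(σ^2*t^2/2) + σ^4*t^2*e^(μ*t)*e^(σ^2*t^2/2) + σ^2*e^(μ*t)*e^(σ^2*t^2/2)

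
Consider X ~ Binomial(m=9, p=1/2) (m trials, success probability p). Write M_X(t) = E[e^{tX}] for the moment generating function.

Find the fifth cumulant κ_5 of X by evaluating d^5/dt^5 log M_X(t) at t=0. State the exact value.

κ_5 = D^5[K](0) = 0

M_X(t) = (e^(t)/2 + 1/2)^9
K_X(t) = log M_X(t) = 9*log(e^(t)/2 + 1/2)
D^5[K](t) = (-9*e^(4*t) + 99*e^(3*t) - 99*e^(2*t) + 9*e^(t))/(e^(5*t) + 5*e^(4*t) + 10*e^(3*t) + 10*e^(2*t) + 5*e^(t) + 1)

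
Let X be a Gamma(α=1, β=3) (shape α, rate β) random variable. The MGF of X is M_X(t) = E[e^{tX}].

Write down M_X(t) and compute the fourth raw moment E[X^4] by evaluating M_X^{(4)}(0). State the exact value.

M_X(t) = 3/(3 - t)
D^4[M](t) = -72/(t^5 - 15*t^4 + 90*t^3 - 270*t^2 + 405*t - 243)

E[X^4] = D^4[M](0) = 8/27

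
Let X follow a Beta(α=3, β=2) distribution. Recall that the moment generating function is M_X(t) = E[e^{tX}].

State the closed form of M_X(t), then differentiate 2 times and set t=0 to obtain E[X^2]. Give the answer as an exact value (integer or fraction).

M_X(t) = ₁F₁(3; 5; t)
M^(2)(t) = 2*₁F₁(5; 7; t)/5

E[X^2] = M^(2)(0) = 2/5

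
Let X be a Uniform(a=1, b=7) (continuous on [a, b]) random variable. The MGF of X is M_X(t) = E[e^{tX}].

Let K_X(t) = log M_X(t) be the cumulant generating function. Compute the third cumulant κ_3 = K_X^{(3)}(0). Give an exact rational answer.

M_X(t) = (e^(7*t) - e^(t))/(6*t)
K_X(t) = log M_X(t) = -log(t) + log(e^(7*t) - e^(t)) - log(6)
K^(3)(t) = (216*t^3*e^(12*t) + 216*t^3*e^(6*t) - 2*e^(18*t) + 6*e^(12*t) - 6*e^(6*t) + 2)/(t^3*e^(18*t) - 3*t^3*e^(12*t) + 3*t^3*e^(6*t) - t^3)

κ_3 = K^(3)(0) = 0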